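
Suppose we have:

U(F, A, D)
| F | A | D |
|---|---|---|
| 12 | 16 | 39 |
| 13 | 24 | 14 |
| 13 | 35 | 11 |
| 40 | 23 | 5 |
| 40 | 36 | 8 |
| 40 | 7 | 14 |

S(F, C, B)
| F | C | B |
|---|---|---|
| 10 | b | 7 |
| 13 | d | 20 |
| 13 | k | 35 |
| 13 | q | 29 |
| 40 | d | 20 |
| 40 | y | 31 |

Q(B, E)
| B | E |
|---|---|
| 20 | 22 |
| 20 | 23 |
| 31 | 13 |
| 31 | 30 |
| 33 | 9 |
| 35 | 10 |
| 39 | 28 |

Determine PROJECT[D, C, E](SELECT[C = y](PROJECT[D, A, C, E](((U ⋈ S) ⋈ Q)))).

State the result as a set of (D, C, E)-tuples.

{(14, y, 13), (14, y, 30), (5, y, 13), (5, y, 30), (8, y, 13), (8, y, 30)}

Natural join on F: {(13, 24, 14, d, 20), (13, 24, 14, k, 35), (13, 24, 14, q, 29), (13, 35, 11, d, 20), (13, 35, 11, k, 35), (13, 35, 11, q, 29), (40, 23, 5, d, 20), (40, 23, 5, y, 31), (40, 36, 8, d, 20), (40, 36, 8, y, 31), (40, 7, 14, d, 20), (40, 7, 14, y, 31)}
Natural join on B: {(13, 24, 14, d, 20, 22), (13, 24, 14, d, 20, 23), (13, 24, 14, k, 35, 10), (13, 35, 11, d, 20, 22), (13, 35, 11, d, 20, 23), (13, 35, 11, k, 35, 10), (40, 23, 5, d, 20, 22), (40, 23, 5, d, 20, 23), (40, 23, 5, y, 31, 13), (40, 23, 5, y, 31, 30), (40, 36, 8, d, 20, 22), (40, 36, 8, d, 20, 23), (40, 36, 8, y, 31, 13), (40, 36, 8, y, 31, 30), (40, 7, 14, d, 20, 22), (40, 7, 14, d, 20, 23), (40, 7, 14, y, 31, 13), (40, 7, 14, y, 31, 30)}
Keep only column(s) D, A, C, E: {(11, 35, d, 22), (11, 35, d, 23), (11, 35, k, 10), (14, 24, d, 22), (14, 24, d, 23), (14, 24, k, 10), (14, 7, d, 22), (14, 7, d, 23), (14, 7, y, 13), (14, 7, y, 30), (5, 23, d, 22), (5, 23, d, 23), (5, 23, y, 13), (5, 23, y, 30), (8, 36, d, 22), (8, 36, d, 23), (8, 36, y, 13), (8, 36, y, 30)}
σ[C = y]: keep tuples satisfying C = y → {(14, 7, y, 13), (14, 7, y, 30), (5, 23, y, 13), (5, 23, y, 30), (8, 36, y, 13), (8, 36, y, 30)}
Keep only column(s) D, C, E: {(14, y, 13), (14, y, 30), (5, y, 13), (5, y, 30), (8, y, 13), (8, y, 30)}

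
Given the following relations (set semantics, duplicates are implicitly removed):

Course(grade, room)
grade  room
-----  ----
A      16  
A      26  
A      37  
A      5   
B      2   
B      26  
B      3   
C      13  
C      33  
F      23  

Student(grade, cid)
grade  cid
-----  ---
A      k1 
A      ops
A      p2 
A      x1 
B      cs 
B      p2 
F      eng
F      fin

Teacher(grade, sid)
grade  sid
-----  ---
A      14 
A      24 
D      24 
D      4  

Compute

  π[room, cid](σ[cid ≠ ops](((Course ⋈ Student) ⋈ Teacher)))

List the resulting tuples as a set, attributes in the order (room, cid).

{(16, k1), (16, p2), (16, x1), (26, k1), (26, p2), (26, x1), (37, k1), (37, p2), (37, x1), (5, k1), (5, p2), (5, x1)}

Natural join on grade: {(A, 16, k1), (A, 16, ops), (A, 16, p2), (A, 16, x1), (A, 26, k1), (A, 26, ops), (A, 26, p2), (A, 26, x1), (A, 37, k1), (A, 37, ops), (A, 37, p2), (A, 37, x1), (A, 5, k1), (A, 5, ops), (A, 5, p2), (A, 5, x1), (B, 2, cs), (B, 2, p2), (B, 26, cs), (B, 26, p2), (B, 3, cs), (B, 3, p2), (F, 23, eng), (F, 23, fin)}
Natural join on grade: {(A, 16, k1, 14), (A, 16, k1, 24), (A, 16, ops, 14), (A, 16, ops, 24), (A, 16, p2, 14), (A, 16, p2, 24), (A, 16, x1, 14), (A, 16, x1, 24), (A, 26, k1, 14), (A, 26, k1, 24), (A, 26, ops, 14), (A, 26, ops, 24), (A, 26, p2, 14), (A, 26, p2, 24), (A, 26, x1, 14), (A, 26, x1, 24), (A, 37, k1, 14), (A, 37, k1, 24), (A, 37, ops, 14), (A, 37, ops, 24), (A, 37, p2, 14), (A, 37, p2, 24), (A, 37, x1, 14), (A, 37, x1, 24), (A, 5, k1, 14), (A, 5, k1, 24), (A, 5, ops, 14), (A, 5, ops, 24), (A, 5, p2, 14), (A, 5, p2, 24), (A, 5, x1, 14), (A, 5, x1, 24)}
σ[cid ≠ ops]: keep tuples satisfying cid ≠ ops → {(A, 16, k1, 14), (A, 16, k1, 24), (A, 16, p2, 14), (A, 16, p2, 24), (A, 16, x1, 14), (A, 16, x1, 24), (A, 26, k1, 14), (A, 26, k1, 24), (A, 26, p2, 14), (A, 26, p2, 24), (A, 26, x1, 14), (A, 26, x1, 24), (A, 37, k1, 14), (A, 37, k1, 24), (A, 37, p2, 14), (A, 37, p2, 24), (A, 37, x1, 14), (A, 37, x1, 24), (A, 5, k1, 14), (A, 5, k1, 24), (A, 5, p2, 14), (A, 5, p2, 24), (A, 5, x1, 14), (A, 5, x1, 24)}
Projecting to room, cid (12 duplicate(s) eliminated): {(16, k1), (16, p2), (16, x1), (26, k1), (26, p2), (26, x1), (37, k1), (37, p2), (37, x1), (5, k1), (5, p2), (5, x1)}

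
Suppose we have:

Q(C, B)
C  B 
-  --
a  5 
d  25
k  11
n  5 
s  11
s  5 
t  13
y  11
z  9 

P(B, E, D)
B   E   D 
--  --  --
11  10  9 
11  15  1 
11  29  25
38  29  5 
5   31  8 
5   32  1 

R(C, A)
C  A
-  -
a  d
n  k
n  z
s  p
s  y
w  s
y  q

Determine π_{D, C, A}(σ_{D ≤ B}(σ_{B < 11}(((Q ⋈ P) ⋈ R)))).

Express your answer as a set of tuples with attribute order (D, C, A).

{(1, a, d), (1, n, k), (1, n, z), (1, s, p), (1, s, y)}

Joining Q and P on B yields {(a, 5, 31, 8), (a, 5, 32, 1), (k, 11, 10, 9), (k, 11, 15, 1), (k, 11, 29, 25), (n, 5, 31, 8), (n, 5, 32, 1), (s, 11, 10, 9), (s, 11, 15, 1), (s, 11, 29, 25), (s, 5, 31, 8), (s, 5, 32, 1), (y, 11, 10, 9), (y, 11, 15, 1), (y, 11, 29, 25)}.
Joining (Q ⋈ P) and R on C yields {(a, 5, 31, 8, d), (a, 5, 32, 1, d), (n, 5, 31, 8, k), (n, 5, 31, 8, z), (n, 5, 32, 1, k), (n, 5, 32, 1, z), (s, 11, 10, 9, p), (s, 11, 10, 9, y), (s, 11, 15, 1, p), (s, 11, 15, 1, y), (s, 11, 29, 25, p), (s, 11, 29, 25, y), (s, 5, 31, 8, p), (s, 5, 31, 8, y), (s, 5, 32, 1, p), (s, 5, 32, 1, y), (y, 11, 10, 9, q), (y, 11, 15, 1, q), (y, 11, 29, 25, q)}.
Filtering on B < 11 leaves {(a, 5, 31, 8, d), (a, 5, 32, 1, d), (n, 5, 31, 8, k), (n, 5, 31, 8, z), (n, 5, 32, 1, k), (n, 5, 32, 1, z), (s, 5, 31, 8, p), (s, 5, 31, 8, y), (s, 5, 32, 1, p), (s, 5, 32, 1, y)}.
Filtering on D ≤ B leaves {(a, 5, 32, 1, d), (n, 5, 32, 1, k), (n, 5, 32, 1, z), (s, 5, 32, 1, p), (s, 5, 32, 1, y)}.
π[D, C, A]: project onto (D, C, A) → {(1, a, d), (1, n, k), (1, n, z), (1, s, p), (1, s, y)}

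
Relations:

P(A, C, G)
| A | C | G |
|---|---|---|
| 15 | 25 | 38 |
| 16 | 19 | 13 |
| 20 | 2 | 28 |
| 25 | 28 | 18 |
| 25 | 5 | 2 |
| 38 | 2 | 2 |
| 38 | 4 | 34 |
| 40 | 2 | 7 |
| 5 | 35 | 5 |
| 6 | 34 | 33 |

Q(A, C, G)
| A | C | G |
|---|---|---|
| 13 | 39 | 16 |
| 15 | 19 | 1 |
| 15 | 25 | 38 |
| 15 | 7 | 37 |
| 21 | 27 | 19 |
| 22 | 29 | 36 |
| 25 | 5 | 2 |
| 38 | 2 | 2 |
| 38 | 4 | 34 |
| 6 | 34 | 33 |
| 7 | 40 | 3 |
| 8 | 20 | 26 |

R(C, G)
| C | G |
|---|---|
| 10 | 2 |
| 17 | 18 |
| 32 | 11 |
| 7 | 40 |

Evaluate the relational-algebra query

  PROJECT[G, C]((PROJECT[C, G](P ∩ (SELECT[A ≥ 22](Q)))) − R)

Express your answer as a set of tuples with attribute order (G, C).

Filtering on A ≥ 22 leaves {(22, 29, 36), (25, 5, 2), (38, 2, 2), (38, 4, 34)}.
Taking the intersection: {(25, 5, 2), (38, 2, 2), (38, 4, 34)}
Projecting to C, G: {(2, 2), (4, 34), (5, 2)}
Taking the difference: {(2, 2), (4, 34), (5, 2)}
Projecting to G, C: {(2, 2), (2, 5), (34, 4)}

{(2, 2), (2, 5), (34, 4)}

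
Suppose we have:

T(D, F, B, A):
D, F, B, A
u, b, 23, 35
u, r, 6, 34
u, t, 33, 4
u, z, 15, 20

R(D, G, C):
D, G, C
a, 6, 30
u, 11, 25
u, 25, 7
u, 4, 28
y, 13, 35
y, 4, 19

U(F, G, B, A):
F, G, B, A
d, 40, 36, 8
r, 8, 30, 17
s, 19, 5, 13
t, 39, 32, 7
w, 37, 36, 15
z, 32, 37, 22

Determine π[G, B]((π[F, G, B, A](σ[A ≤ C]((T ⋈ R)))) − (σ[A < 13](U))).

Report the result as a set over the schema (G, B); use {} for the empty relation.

{(11, 15), (11, 33), (25, 33), (4, 15), (4, 33)}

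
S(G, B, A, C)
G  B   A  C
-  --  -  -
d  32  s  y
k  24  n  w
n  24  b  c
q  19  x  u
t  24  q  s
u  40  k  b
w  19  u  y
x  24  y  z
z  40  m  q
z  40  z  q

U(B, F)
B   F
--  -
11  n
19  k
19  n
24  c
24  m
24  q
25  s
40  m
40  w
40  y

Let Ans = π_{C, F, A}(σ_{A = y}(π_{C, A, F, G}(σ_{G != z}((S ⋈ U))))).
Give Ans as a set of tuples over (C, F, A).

{(z, c, y), (z, m, y), (z, q, y)}

Natural join on B: {(k, 24, n, w, c), (k, 24, n, w, m), (k, 24, n, w, q), (n, 24, b, c, c), (n, 24, b, c, m), (n, 24, b, c, q), (q, 19, x, u, k), (q, 19, x, u, n), (t, 24, q, s, c), (t, 24, q, s, m), (t, 24, q, s, q), (u, 40, k, b, m), (u, 40, k, b, w), (u, 40, k, b, y), (w, 19, u, y, k), (w, 19, u, y, n), (x, 24, y, z, c), (x, 24, y, z, m), (x, 24, y, z, q), (z, 40, m, q, m), (z, 40, m, q, w), (z, 40, m, q, y), (z, 40, z, q, m), (z, 40, z, q, w), (z, 40, z, q, y)}
σ[G != z]: keep tuples satisfying G != z → {(k, 24, n, w, c), (k, 24, n, w, m), (k, 24, n, w, q), (n, 24, b, c, c), (n, 24, b, c, m), (n, 24, b, c, q), (q, 19, x, u, k), (q, 19, x, u, n), (t, 24, q, s, c), (t, 24, q, s, m), (t, 24, q, s, q), (u, 40, k, b, m), (u, 40, k, b, w), (u, 40, k, b, y), (w, 19, u, y, k), (w, 19, u, y, n), (x, 24, y, z, c), (x, 24, y, z, m), (x, 24, y, z, q)}
π_{C, A, F, G} gives {(b, k, m, u), (b, k, w, u), (b, k, y, u), (c, b, c, n), (c, b, m, n), (c, b, q, n), (s, q, c, t), (s, q, m, t), (s, q, q, t), (u, x, k, q), (u, x, n, q), (w, n, c, k), (w, n, m, k), (w, n, q, k), (y, u, k, w), (y, u, n, w), (z, y, c, x), (z, y, m, x), (z, y, q, x)}.
σ[A = y]: keep tuples satisfying A = y → {(z, y, c, x), (z, y, m, x), (z, y, q, x)}
π_{C, F, A} gives {(z, c, y), (z, m, y), (z, q, y)}.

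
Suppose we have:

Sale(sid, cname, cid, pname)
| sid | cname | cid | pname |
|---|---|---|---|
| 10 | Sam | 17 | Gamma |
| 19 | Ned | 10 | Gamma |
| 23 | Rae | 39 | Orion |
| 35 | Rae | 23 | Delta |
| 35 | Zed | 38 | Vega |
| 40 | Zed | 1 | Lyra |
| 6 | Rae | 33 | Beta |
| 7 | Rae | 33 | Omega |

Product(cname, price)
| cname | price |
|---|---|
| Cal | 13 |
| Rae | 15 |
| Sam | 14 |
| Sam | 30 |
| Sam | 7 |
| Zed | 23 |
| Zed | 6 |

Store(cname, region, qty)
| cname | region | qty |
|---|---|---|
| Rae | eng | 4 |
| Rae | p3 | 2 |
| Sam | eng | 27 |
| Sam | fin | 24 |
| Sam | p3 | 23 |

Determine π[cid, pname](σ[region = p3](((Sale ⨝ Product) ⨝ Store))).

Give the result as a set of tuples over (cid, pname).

Joining Sale and Product on cname yields {(10, Sam, 17, Gamma, 14), (10, Sam, 17, Gamma, 30), (10, Sam, 17, Gamma, 7), (23, Rae, 39, Orion, 15), (35, Rae, 23, Delta, 15), (35, Zed, 38, Vega, 23), (35, Zed, 38, Vega, 6), (40, Zed, 1, Lyra, 23), (40, Zed, 1, Lyra, 6), (6, Rae, 33, Beta, 15), (7, Rae, 33, Omega, 15)}.
Joining (Sale ⨝ Product) and Store on cname yields {(10, Sam, 17, Gamma, 14, eng, 27), (10, Sam, 17, Gamma, 14, fin, 24), (10, Sam, 17, Gamma, 14, p3, 23), (10, Sam, 17, Gamma, 30, eng, 27), (10, Sam, 17, Gamma, 30, fin, 24), (10, Sam, 17, Gamma, 30, p3, 23), (10, Sam, 17, Gamma, 7, eng, 27), (10, Sam, 17, Gamma, 7, fin, 24), (10, Sam, 17, Gamma, 7, p3, 23), (23, Rae, 39, Orion, 15, eng, 4), (23, Rae, 39, Orion, 15, p3, 2), (35, Rae, 23, Delta, 15, eng, 4), (35, Rae, 23, Delta, 15, p3, 2), (6, Rae, 33, Beta, 15, eng, 4), (6, Rae, 33, Beta, 15, p3, 2), (7, Rae, 33, Omega, 15, eng, 4), (7, Rae, 33, Omega, 15, p3, 2)}.
Apply σ_{region = p3}; surviving tuples: {(10, Sam, 17, Gamma, 14, p3, 23), (10, Sam, 17, Gamma, 30, p3, 23), (10, Sam, 17, Gamma, 7, p3, 23), (23, Rae, 39, Orion, 15, p3, 2), (35, Rae, 23, Delta, 15, p3, 2), (6, Rae, 33, Beta, 15, p3, 2), (7, Rae, 33, Omega, 15, p3, 2)}
π_{cid, pname} gives {(17, Gamma), (23, Delta), (33, Beta), (33, Omega), (39, Orion)} (2 duplicate(s) eliminated).

{(17, Gamma), (23, Delta), (33, Beta), (33, Omega), (39, Orion)}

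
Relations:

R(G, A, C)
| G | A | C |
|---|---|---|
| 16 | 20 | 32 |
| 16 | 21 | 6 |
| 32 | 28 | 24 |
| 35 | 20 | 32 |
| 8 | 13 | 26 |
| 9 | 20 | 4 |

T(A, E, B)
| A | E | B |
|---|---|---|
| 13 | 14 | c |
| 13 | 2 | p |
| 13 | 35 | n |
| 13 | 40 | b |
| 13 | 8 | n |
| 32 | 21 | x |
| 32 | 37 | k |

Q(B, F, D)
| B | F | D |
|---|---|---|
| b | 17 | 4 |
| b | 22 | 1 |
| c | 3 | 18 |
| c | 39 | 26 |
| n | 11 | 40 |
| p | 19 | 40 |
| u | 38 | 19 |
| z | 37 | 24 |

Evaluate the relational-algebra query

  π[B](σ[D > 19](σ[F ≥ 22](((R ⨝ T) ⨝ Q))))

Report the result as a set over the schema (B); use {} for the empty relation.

{c}

Natural join on A: {(8, 13, 26, 14, c), (8, 13, 26, 2, p), (8, 13, 26, 35, n), (8, 13, 26, 40, b), (8, 13, 26, 8, n)}
Natural join on B: {(8, 13, 26, 14, c, 3, 18), (8, 13, 26, 14, c, 39, 26), (8, 13, 26, 2, p, 19, 40), (8, 13, 26, 35, n, 11, 40), (8, 13, 26, 40, b, 17, 4), (8, 13, 26, 40, b, 22, 1), (8, 13, 26, 8, n, 11, 40)}
Selection F ≥ 22: {(8, 13, 26, 14, c, 39, 26), (8, 13, 26, 40, b, 22, 1)}
Selection D > 19: {(8, 13, 26, 14, c, 39, 26)}
π_{B} gives {c}.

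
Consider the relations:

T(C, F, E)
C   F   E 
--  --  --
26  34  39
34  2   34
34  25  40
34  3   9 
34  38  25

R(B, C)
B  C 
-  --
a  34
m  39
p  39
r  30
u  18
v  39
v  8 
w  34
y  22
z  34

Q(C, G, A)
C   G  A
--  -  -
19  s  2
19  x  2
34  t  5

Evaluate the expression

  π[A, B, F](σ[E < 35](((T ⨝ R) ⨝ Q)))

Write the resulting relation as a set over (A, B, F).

{(5, a, 2), (5, a, 3), (5, a, 38), (5, w, 2), (5, w, 3), (5, w, 38), (5, z, 2), (5, z, 3), (5, z, 38)}

T ⋈ R (natural join on C): {(34, 2, 34, a), (34, 2, 34, w), (34, 2, 34, z), (34, 25, 40, a), (34, 25, 40, w), (34, 25, 40, z), (34, 3, 9, a), (34, 3, 9, w), (34, 3, 9, z), (34, 38, 25, a), (34, 38, 25, w), (34, 38, 25, z)}
(T ⨝ R) ⋈ Q (natural join on C): {(34, 2, 34, a, t, 5), (34, 2, 34, w, t, 5), (34, 2, 34, z, t, 5), (34, 25, 40, a, t, 5), (34, 25, 40, w, t, 5), (34, 25, 40, z, t, 5), (34, 3, 9, a, t, 5), (34, 3, 9, w, t, 5), (34, 3, 9, z, t, 5), (34, 38, 25, a, t, 5), (34, 38, 25, w, t, 5), (34, 38, 25, z, t, 5)}
Apply σ_{E < 35}; surviving tuples: {(34, 2, 34, a, t, 5), (34, 2, 34, w, t, 5), (34, 2, 34, z, t, 5), (34, 3, 9, a, t, 5), (34, 3, 9, w, t, 5), (34, 3, 9, z, t, 5), (34, 38, 25, a, t, 5), (34, 38, 25, w, t, 5), (34, 38, 25, z, t, 5)}
π_{A, B, F} gives {(5, a, 2), (5, a, 3), (5, a, 38), (5, w, 2), (5, w, 3), (5, w, 38), (5, z, 2), (5, z, 3), (5, z, 38)}.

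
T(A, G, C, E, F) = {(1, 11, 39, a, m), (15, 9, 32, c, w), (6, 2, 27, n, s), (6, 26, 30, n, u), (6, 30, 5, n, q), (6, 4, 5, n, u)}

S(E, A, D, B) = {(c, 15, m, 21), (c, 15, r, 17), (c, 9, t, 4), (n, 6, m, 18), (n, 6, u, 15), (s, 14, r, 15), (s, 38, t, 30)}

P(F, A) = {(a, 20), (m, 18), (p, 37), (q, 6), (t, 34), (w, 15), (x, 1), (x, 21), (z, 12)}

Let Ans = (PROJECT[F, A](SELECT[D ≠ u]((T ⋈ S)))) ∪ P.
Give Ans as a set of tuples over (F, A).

{(a, 20), (m, 18), (p, 37), (q, 6), (s, 6), (t, 34), (u, 6), (w, 15), (x, 1), (x, 21), (z, 12)}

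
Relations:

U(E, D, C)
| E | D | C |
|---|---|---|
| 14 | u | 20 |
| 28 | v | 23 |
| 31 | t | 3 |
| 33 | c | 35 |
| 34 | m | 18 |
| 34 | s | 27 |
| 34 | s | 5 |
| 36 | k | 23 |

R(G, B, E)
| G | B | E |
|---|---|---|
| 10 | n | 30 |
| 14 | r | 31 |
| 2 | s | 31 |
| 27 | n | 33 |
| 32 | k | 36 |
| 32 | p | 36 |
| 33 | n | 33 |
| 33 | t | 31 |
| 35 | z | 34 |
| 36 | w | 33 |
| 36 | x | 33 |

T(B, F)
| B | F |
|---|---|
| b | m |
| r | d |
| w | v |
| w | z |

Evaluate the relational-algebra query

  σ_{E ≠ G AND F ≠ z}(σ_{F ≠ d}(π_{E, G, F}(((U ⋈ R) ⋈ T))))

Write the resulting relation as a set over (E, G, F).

{(33, 36, v)}

U ⋈ R (natural join on E): {(31, t, 3, 14, r), (31, t, 3, 2, s), (31, t, 3, 33, t), (33, c, 35, 27, n), (33, c, 35, 33, n), (33, c, 35, 36, w), (33, c, 35, 36, x), (34, m, 18, 35, z), (34, s, 27, 35, z), (34, s, 5, 35, z), (36, k, 23, 32, k), (36, k, 23, 32, p)}
(U ⋈ R) ⋈ T (natural join on B): {(31, t, 3, 14, r, d), (33, c, 35, 36, w, v), (33, c, 35, 36, w, z)}
Projecting to E, G, F: {(31, 14, d), (33, 36, v), (33, 36, z)}
Apply σ_{F ≠ d}; surviving tuples: {(33, 36, v), (33, 36, z)}
Apply σ_{E ≠ G AND F ≠ z}; surviving tuples: {(33, 36, v)}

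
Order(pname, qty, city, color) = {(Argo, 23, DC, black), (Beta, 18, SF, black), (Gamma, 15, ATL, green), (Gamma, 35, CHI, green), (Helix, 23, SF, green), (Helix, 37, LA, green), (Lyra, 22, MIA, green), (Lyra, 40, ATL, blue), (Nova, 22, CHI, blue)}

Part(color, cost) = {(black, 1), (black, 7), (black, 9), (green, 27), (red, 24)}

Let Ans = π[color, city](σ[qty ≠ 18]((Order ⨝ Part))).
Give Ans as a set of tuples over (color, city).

Joining Order and Part on color yields {(Argo, 23, DC, black, 1), (Argo, 23, DC, black, 7), (Argo, 23, DC, black, 9), (Beta, 18, SF, black, 1), (Beta, 18, SF, black, 7), (Beta, 18, SF, black, 9), (Gamma, 15, ATL, green, 27), (Gamma, 35, CHI, green, 27), (Helix, 23, SF, green, 27), (Helix, 37, LA, green, 27), (Lyra, 22, MIA, green, 27)}.
Selection qty ≠ 18: {(Argo, 23, DC, black, 1), (Argo, 23, DC, black, 7), (Argo, 23, DC, black, 9), (Gamma, 15, ATL, green, 27), (Gamma, 35, CHI, green, 27), (Helix, 23, SF, green, 27), (Helix, 37, LA, green, 27), (Lyra, 22, MIA, green, 27)}
π[color, city]: project onto (color, city) (2 duplicate(s) eliminated) → {(black, DC), (green, ATL), (green, CHI), (green, LA), (green, MIA), (green, SF)}

{(black, DC), (green, ATL), (green, CHI), (green, LA), (green, MIA), (green, SF)}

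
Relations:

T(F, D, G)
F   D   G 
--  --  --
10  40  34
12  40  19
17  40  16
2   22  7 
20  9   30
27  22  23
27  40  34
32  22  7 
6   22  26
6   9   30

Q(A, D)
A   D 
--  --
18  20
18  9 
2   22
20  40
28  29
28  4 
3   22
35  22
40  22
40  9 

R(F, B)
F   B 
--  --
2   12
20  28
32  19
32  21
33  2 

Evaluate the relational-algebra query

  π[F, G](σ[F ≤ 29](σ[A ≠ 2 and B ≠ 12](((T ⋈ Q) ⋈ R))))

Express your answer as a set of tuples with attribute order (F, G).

{(20, 30)}

Natural join on D: {(10, 40, 34, 20), (12, 40, 19, 20), (17, 40, 16, 20), (2, 22, 7, 2), (2, 22, 7, 3), (2, 22, 7, 35), (2, 22, 7, 40), (20, 9, 30, 18), (20, 9, 30, 40), (27, 22, 23, 2), (27, 22, 23, 3), (27, 22, 23, 35), (27, 22, 23, 40), (27, 40, 34, 20), (32, 22, 7, 2), (32, 22, 7, 3), (32, 22, 7, 35), (32, 22, 7, 40), (6, 22, 26, 2), (6, 22, 26, 3), (6, 22, 26, 35), (6, 22, 26, 40), (6, 9, 30, 18), (6, 9, 30, 40)}
Natural join on F: {(2, 22, 7, 2, 12), (2, 22, 7, 3, 12), (2, 22, 7, 35, 12), (2, 22, 7, 40, 12), (20, 9, 30, 18, 28), (20, 9, 30, 40, 28), (32, 22, 7, 2, 19), (32, 22, 7, 2, 21), (32, 22, 7, 3, 19), (32, 22, 7, 3, 21), (32, 22, 7, 35, 19), (32, 22, 7, 35, 21), (32, 22, 7, 40, 19), (32, 22, 7, 40, 21)}
Filtering on A ≠ 2 and B ≠ 12 leaves {(20, 9, 30, 18, 28), (20, 9, 30, 40, 28), (32, 22, 7, 3, 19), (32, 22, 7, 3, 21), (32, 22, 7, 35, 19), (32, 22, 7, 35, 21), (32, 22, 7, 40, 19), (32, 22, 7, 40, 21)}.
Filtering on F ≤ 29 leaves {(20, 9, 30, 18, 28), (20, 9, 30, 40, 28)}.
π[F, G]: project onto (F, G) (1 duplicate(s) eliminated) → {(20, 30)}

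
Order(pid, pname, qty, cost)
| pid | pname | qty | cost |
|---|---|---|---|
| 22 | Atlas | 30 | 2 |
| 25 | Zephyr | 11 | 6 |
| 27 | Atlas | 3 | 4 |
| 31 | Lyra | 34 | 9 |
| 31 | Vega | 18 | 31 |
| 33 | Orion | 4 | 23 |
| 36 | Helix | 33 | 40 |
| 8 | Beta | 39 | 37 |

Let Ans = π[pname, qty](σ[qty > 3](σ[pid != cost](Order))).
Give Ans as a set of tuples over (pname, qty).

{(Atlas, 30), (Beta, 39), (Helix, 33), (Lyra, 34), (Orion, 4), (Zephyr, 11)}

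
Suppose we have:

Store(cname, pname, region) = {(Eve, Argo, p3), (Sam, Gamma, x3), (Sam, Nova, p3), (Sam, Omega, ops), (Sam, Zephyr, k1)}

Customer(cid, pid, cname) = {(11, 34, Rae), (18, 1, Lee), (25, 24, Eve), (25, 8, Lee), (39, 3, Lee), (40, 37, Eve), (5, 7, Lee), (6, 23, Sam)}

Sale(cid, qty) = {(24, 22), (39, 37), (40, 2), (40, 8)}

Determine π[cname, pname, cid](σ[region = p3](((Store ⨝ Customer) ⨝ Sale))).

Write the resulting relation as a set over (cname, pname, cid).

{(Eve, Argo, 40)}

Natural join on cname: {(Eve, Argo, p3, 25, 24), (Eve, Argo, p3, 40, 37), (Sam, Gamma, x3, 6, 23), (Sam, Nova, p3, 6, 23), (Sam, Omega, ops, 6, 23), (Sam, Zephyr, k1, 6, 23)}
Natural join on cid: {(Eve, Argo, p3, 40, 37, 2), (Eve, Argo, p3, 40, 37, 8)}
Apply σ_{region = p3}; surviving tuples: {(Eve, Argo, p3, 40, 37, 2), (Eve, Argo, p3, 40, 37, 8)}
π_{cname, pname, cid} gives {(Eve, Argo, 40)} (1 duplicate(s) eliminated).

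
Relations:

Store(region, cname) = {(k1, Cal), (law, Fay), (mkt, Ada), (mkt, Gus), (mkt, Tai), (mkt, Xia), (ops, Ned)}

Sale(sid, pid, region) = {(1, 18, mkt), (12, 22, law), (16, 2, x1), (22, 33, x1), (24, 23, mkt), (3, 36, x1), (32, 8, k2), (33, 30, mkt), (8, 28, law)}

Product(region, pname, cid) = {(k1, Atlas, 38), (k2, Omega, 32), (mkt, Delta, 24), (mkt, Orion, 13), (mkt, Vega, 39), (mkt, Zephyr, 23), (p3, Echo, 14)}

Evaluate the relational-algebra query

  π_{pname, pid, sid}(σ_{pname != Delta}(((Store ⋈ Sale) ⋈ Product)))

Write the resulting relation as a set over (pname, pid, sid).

Store ⋈ Sale (natural join on region): {(law, Fay, 12, 22), (law, Fay, 8, 28), (mkt, Ada, 1, 18), (mkt, Ada, 24, 23), (mkt, Ada, 33, 30), (mkt, Gus, 1, 18), (mkt, Gus, 24, 23), (mkt, Gus, 33, 30), (mkt, Tai, 1, 18), (mkt, Tai, 24, 23), (mkt, Tai, 33, 30), (mkt, Xia, 1, 18), (mkt, Xia, 24, 23), (mkt, Xia, 33, 30)}
(Store ⋈ Sale) ⋈ Product (natural join on region): {(mkt, Ada, 1, 18, Delta, 24), (mkt, Ada, 1, 18, Orion, 13), (mkt, Ada, 1, 18, Vega, 39), (mkt, Ada, 1, 18, Zephyr, 23), (mkt, Ada, 24, 23, Delta, 24), (mkt, Ada, 24, 23, Orion, 13), (mkt, Ada, 24, 23, Vega, 39), (mkt, Ada, 24, 23, Zephyr, 23), (mkt, Ada, 33, 30, Delta, 24), (mkt, Ada, 33, 30, Orion, 13), (mkt, Ada, 33, 30, Vega, 39), (mkt, Ada, 33, 30, Zephyr, 23), (mkt, Gus, 1, 18, Delta, 24), (mkt, Gus, 1, 18, Orion, 13), (mkt, Gus, 1, 18, Vega, 39), (mkt, Gus, 1, 18, Zephyr, 23), (mkt, Gus, 24, 23, Delta, 24), (mkt, Gus, 24, 23, Orion, 13), (mkt, Gus, 24, 23, Vega, 39), (mkt, Gus, 24, 23, Zephyr, 23), (mkt, Gus, 33, 30, Delta, 24), (mkt, Gus, 33, 30, Orion, 13), (mkt, Gus, 33, 30, Vega, 39), (mkt, Gus, 33, 30, Zephyr, 23), (mkt, Tai, 1, 18, Delta, 24), (mkt, Tai, 1, 18, Orion, 13), (mkt, Tai, 1, 18, Vega, 39), (mkt, Tai, 1, 18, Zephyr, 23), (mkt, Tai, 24, 23, Delta, 24), (mkt, Tai, 24, 23, Orion, 13), (mkt, Tai, 24, 23, Vega, 39), (mkt, Tai, 24, 23, Zephyr, 23), (mkt, Tai, 33, 30, Delta, 24), (mkt, Tai, 33, 30, Orion, 13), (mkt, Tai, 33, 30, Vega, 39), (mkt, Tai, 33, 30, Zephyr, 23), (mkt, Xia, 1, 18, Delta, 24), (mkt, Xia, 1, 18, Orion, 13), (mkt, Xia, 1, 18, Vega, 39), (mkt, Xia, 1, 18, Zephyr, 23), (mkt, Xia, 24, 23, Delta, 24), (mkt, Xia, 24, 23, Orion, 13), (mkt, Xia, 24, 23, Vega, 39), (mkt, Xia, 24, 23, Zephyr, 23), (mkt, Xia, 33, 30, Delta, 24), (mkt, Xia, 33, 30, Orion, 13), (mkt, Xia, 33, 30, Vega, 39), (mkt, Xia, 33, 30, Zephyr, 23)}
Apply σ_{pname != Delta}; surviving tuples: {(mkt, Ada, 1, 18, Orion, 13), (mkt, Ada, 1, 18, Vega, 39), (mkt, Ada, 1, 18, Zephyr, 23), (mkt, Ada, 24, 23, Orion, 13), (mkt, Ada, 24, 23, Vega, 39), (mkt, Ada, 24, 23, Zephyr, 23), (mkt, Ada, 33, 30, Orion, 13), (mkt, Ada, 33, 30, Vega, 39), (mkt, Ada, 33, 30, Zephyr, 23), (mkt, Gus, 1, 18, Orion, 13), (mkt, Gus, 1, 18, Vega, 39), (mkt, Gus, 1, 18, Zephyr, 23), (mkt, Gus, 24, 23, Orion, 13), (mkt, Gus, 24, 23, Vega, 39), (mkt, Gus, 24, 23, Zephyr, 23), (mkt, Gus, 33, 30, Orion, 13), (mkt, Gus, 33, 30, Vega, 39), (mkt, Gus, 33, 30, Zephyr, 23), (mkt, Tai, 1, 18, Orion, 13), (mkt, Tai, 1, 18, Vega, 39), (mkt, Tai, 1, 18, Zephyr, 23), (mkt, Tai, 24, 23, Orion, 13), (mkt, Tai, 24, 23, Vega, 39), (mkt, Tai, 24, 23, Zephyr, 23), (mkt, Tai, 33, 30, Orion, 13), (mkt, Tai, 33, 30, Vega, 39), (mkt, Tai, 33, 30, Zephyr, 23), (mkt, Xia, 1, 18, Orion, 13), (mkt, Xia, 1, 18, Vega, 39), (mkt, Xia, 1, 18, Zephyr, 23), (mkt, Xia, 24, 23, Orion, 13), (mkt, Xia, 24, 23, Vega, 39), (mkt, Xia, 24, 23, Zephyr, 23), (mkt, Xia, 33, 30, Orion, 13), (mkt, Xia, 33, 30, Vega, 39), (mkt, Xia, 33, 30, Zephyr, 23)}
π_{pname, pid, sid} gives {(Orion, 18, 1), (Orion, 23, 24), (Orion, 30, 33), (Vega, 18, 1), (Vega, 23, 24), (Vega, 30, 33), (Zephyr, 18, 1), (Zephyr, 23, 24), (Zephyr, 30, 33)} (27 duplicate(s) eliminated).

{(Orion, 18, 1), (Orion, 23, 24), (Orion, 30, 33), (Vega, 18, 1), (Vega, 23, 24), (Vega, 30, 33), (Zephyr, 18, 1), (Zephyr, 23, 24), (Zephyr, 30, 33)}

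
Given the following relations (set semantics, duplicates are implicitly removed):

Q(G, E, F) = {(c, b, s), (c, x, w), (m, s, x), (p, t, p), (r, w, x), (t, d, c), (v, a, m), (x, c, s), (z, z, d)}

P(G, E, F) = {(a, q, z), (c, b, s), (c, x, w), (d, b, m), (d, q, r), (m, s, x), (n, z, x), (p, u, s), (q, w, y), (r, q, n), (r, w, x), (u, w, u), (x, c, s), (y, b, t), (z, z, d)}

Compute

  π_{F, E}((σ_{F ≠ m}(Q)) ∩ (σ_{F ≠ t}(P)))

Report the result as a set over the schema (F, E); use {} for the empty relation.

{(d, z), (s, b), (s, c), (w, x), (x, s), (x, w)}

Apply σ_{F ≠ m}; surviving tuples: {(c, b, s), (c, x, w), (m, s, x), (p, t, p), (r, w, x), (t, d, c), (x, c, s), (z, z, d)}
Apply σ_{F ≠ t}; surviving tuples: {(a, q, z), (c, b, s), (c, x, w), (d, b, m), (d, q, r), (m, s, x), (n, z, x), (p, u, s), (q, w, y), (r, q, n), (r, w, x), (u, w, u), (x, c, s), (z, z, d)}
Taking the intersection: {(c, b, s), (c, x, w), (m, s, x), (r, w, x), (x, c, s), (z, z, d)}
π_{F, E} gives {(d, z), (s, b), (s, c), (w, x), (x, s), (x, w)}.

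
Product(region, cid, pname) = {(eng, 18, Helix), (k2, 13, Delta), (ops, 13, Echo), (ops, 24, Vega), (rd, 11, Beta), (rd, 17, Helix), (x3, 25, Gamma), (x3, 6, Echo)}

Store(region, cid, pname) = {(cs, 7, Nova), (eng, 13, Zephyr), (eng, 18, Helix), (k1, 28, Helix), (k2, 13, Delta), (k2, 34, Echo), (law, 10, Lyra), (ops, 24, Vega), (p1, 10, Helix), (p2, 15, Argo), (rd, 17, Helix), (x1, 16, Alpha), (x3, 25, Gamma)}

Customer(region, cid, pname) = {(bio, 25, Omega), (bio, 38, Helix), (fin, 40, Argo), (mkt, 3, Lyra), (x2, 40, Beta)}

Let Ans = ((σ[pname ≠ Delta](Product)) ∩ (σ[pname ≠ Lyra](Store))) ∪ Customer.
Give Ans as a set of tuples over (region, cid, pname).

{(bio, 25, Omega), (bio, 38, Helix), (eng, 18, Helix), (fin, 40, Argo), (mkt, 3, Lyra), (ops, 24, Vega), (rd, 17, Helix), (x2, 40, Beta), (x3, 25, Gamma)}

Filtering on pname ≠ Delta leaves {(eng, 18, Helix), (ops, 13, Echo), (ops, 24, Vega), (rd, 11, Beta), (rd, 17, Helix), (x3, 25, Gamma), (x3, 6, Echo)}.
Filtering on pname ≠ Lyra leaves {(cs, 7, Nova), (eng, 13, Zephyr), (eng, 18, Helix), (k1, 28, Helix), (k2, 13, Delta), (k2, 34, Echo), (ops, 24, Vega), (p1, 10, Helix), (p2, 15, Argo), (rd, 17, Helix), (x1, 16, Alpha), (x3, 25, Gamma)}.
Intersection: {(eng, 18, Helix), (ops, 13, Echo), (ops, 24, Vega), (rd, 11, Beta), (rd, 17, Helix), (x3, 25, Gamma), (x3, 6, Echo)} with {(cs, 7, Nova), (eng, 13, Zephyr), (eng, 18, Helix), (k1, 28, Helix), (k2, 13, Delta), (k2, 34, Echo), (ops, 24, Vega), (p1, 10, Helix), (p2, 15, Argo), (rd, 17, Helix), (x1, 16, Alpha), (x3, 25, Gamma)} → {(eng, 18, Helix), (ops, 24, Vega), (rd, 17, Helix), (x3, 25, Gamma)}
Union: {(eng, 18, Helix), (ops, 24, Vega), (rd, 17, Helix), (x3, 25, Gamma)} with {(bio, 25, Omega), (bio, 38, Helix), (fin, 40, Argo), (mkt, 3, Lyra), (x2, 40, Beta)} → {(bio, 25, Omega), (bio, 38, Helix), (eng, 18, Helix), (fin, 40, Argo), (mkt, 3, Lyra), (ops, 24, Vega), (rd, 17, Helix), (x2, 40, Beta), (x3, 25, Gamma)}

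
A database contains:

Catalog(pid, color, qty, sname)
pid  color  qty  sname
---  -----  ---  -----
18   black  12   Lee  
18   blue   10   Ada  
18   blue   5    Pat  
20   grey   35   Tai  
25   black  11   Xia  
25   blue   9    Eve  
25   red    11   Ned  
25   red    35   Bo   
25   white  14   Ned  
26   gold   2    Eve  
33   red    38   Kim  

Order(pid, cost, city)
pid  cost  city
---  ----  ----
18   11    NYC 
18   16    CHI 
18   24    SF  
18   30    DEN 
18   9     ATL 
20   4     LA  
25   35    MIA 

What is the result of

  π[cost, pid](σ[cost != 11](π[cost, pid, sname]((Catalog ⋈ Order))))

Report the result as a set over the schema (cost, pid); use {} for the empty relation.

Joining Catalog and Order on pid yields {(18, black, 12, Lee, 11, NYC), (18, black, 12, Lee, 16, CHI), (18, black, 12, Lee, 24, SF), (18, black, 12, Lee, 30, DEN), (18, black, 12, Lee, 9, ATL), (18, blue, 10, Ada, 11, NYC), (18, blue, 10, Ada, 16, CHI), (18, blue, 10, Ada, 24, SF), (18, blue, 10, Ada, 30, DEN), (18, blue, 10, Ada, 9, ATL), (18, blue, 5, Pat, 11, NYC), (18, blue, 5, Pat, 16, CHI), (18, blue, 5, Pat, 24, SF), (18, blue, 5, Pat, 30, DEN), (18, blue, 5, Pat, 9, ATL), (20, grey, 35, Tai, 4, LA), (25, black, 11, Xia, 35, MIA), (25, blue, 9, Eve, 35, MIA), (25, red, 11, Ned, 35, MIA), (25, red, 35, Bo, 35, MIA), (25, white, 14, Ned, 35, MIA)}.
π[cost, pid, sname]: project onto (cost, pid, sname) (1 duplicate(s) eliminated) → {(11, 18, Ada), (11, 18, Lee), (11, 18, Pat), (16, 18, Ada), (16, 18, Lee), (16, 18, Pat), (24, 18, Ada), (24, 18, Lee), (24, 18, Pat), (30, 18, Ada), (30, 18, Lee), (30, 18, Pat), (35, 25, Bo), (35, 25, Eve), (35, 25, Ned), (35, 25, Xia), (4, 20, Tai), (9, 18, Ada), (9, 18, Lee), (9, 18, Pat)}
Filtering on cost != 11 leaves {(16, 18, Ada), (16, 18, Lee), (16, 18, Pat), (24, 18, Ada), (24, 18, Lee), (24, 18, Pat), (30, 18, Ada), (30, 18, Lee), (30, 18, Pat), (35, 25, Bo), (35, 25, Eve), (35, 25, Ned), (35, 25, Xia), (4, 20, Tai), (9, 18, Ada), (9, 18, Lee), (9, 18, Pat)}.
π[cost, pid]: project onto (cost, pid) (11 duplicate(s) eliminated) → {(16, 18), (24, 18), (30, 18), (35, 25), (4, 20), (9, 18)}

{(16, 18), (24, 18), (30, 18), (35, 25), (4, 20), (9, 18)}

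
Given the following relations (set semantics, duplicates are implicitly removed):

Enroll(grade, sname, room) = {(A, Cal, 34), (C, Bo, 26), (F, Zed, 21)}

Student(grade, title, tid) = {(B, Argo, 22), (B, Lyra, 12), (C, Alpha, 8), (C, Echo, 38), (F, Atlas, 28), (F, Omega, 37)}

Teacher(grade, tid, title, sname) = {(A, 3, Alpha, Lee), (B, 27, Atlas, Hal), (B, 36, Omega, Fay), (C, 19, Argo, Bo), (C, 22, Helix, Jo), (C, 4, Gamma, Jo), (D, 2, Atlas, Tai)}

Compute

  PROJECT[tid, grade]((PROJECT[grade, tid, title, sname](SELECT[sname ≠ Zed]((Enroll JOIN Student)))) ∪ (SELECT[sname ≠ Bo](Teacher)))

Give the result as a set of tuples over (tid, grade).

Natural join on grade: {(C, Bo, 26, Alpha, 8), (C, Bo, 26, Echo, 38), (F, Zed, 21, Atlas, 28), (F, Zed, 21, Omega, 37)}
Selection sname ≠ Zed: {(C, Bo, 26, Alpha, 8), (C, Bo, 26, Echo, 38)}
Projecting to grade, tid, title, sname: {(C, 38, Echo, Bo), (C, 8, Alpha, Bo)}
Selection sname ≠ Bo: {(A, 3, Alpha, Lee), (B, 27, Atlas, Hal), (B, 36, Omega, Fay), (C, 22, Helix, Jo), (C, 4, Gamma, Jo), (D, 2, Atlas, Tai)}
Set union of the two operands is {(A, 3, Alpha, Lee), (B, 27, Atlas, Hal), (B, 36, Omega, Fay), (C, 22, Helix, Jo), (C, 38, Echo, Bo), (C, 4, Gamma, Jo), (C, 8, Alpha, Bo), (D, 2, Atlas, Tai)}.
Projecting to tid, grade: {(2, D), (22, C), (27, B), (3, A), (36, B), (38, C), (4, C), (8, C)}

{(2, D), (22, C), (27, B), (3, A), (36, B), (38, C), (4, C), (8, C)}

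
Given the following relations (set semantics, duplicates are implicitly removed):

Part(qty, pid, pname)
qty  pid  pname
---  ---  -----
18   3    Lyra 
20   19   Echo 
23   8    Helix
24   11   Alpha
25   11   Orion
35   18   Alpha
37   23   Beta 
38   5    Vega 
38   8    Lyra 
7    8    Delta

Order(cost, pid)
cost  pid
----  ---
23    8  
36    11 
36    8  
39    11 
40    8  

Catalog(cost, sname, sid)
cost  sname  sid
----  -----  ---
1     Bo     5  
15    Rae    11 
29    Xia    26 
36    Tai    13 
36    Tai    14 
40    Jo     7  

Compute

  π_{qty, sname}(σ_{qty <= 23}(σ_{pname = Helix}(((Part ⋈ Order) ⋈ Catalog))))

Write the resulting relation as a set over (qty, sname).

{(23, Jo), (23, Tai)}

Natural join on pid: {(23, 8, Helix, 23), (23, 8, Helix, 36), (23, 8, Helix, 40), (24, 11, Alpha, 36), (24, 11, Alpha, 39), (25, 11, Orion, 36), (25, 11, Orion, 39), (38, 8, Lyra, 23), (38, 8, Lyra, 36), (38, 8, Lyra, 40), (7, 8, Delta, 23), (7, 8, Delta, 36), (7, 8, Delta, 40)}
Natural join on cost: {(23, 8, Helix, 36, Tai, 13), (23, 8, Helix, 36, Tai, 14), (23, 8, Helix, 40, Jo, 7), (24, 11, Alpha, 36, Tai, 13), (24, 11, Alpha, 36, Tai, 14), (25, 11, Orion, 36, Tai, 13), (25, 11, Orion, 36, Tai, 14), (38, 8, Lyra, 36, Tai, 13), (38, 8, Lyra, 36, Tai, 14), (38, 8, Lyra, 40, Jo, 7), (7, 8, Delta, 36, Tai, 13), (7, 8, Delta, 36, Tai, 14), (7, 8, Delta, 40, Jo, 7)}
σ[pname = Helix]: keep tuples satisfying pname = Helix → {(23, 8, Helix, 36, Tai, 13), (23, 8, Helix, 36, Tai, 14), (23, 8, Helix, 40, Jo, 7)}
σ[qty <= 23]: keep tuples satisfying qty <= 23 → {(23, 8, Helix, 36, Tai, 13), (23, 8, Helix, 36, Tai, 14), (23, 8, Helix, 40, Jo, 7)}
Keep only column(s) qty, sname (1 duplicate(s) eliminated): {(23, Jo), (23, Tai)}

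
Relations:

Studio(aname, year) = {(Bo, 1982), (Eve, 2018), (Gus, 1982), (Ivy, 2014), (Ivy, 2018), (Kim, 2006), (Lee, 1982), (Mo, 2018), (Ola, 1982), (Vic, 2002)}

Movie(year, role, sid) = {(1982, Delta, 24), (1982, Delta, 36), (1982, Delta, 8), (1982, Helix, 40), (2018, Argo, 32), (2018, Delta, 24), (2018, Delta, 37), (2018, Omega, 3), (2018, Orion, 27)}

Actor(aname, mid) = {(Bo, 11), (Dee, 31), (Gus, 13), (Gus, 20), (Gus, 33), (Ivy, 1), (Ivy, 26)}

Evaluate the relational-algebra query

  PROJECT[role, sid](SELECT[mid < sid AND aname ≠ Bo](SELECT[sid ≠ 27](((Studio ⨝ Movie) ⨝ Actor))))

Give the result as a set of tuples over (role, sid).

{(Argo, 32), (Delta, 24), (Delta, 36), (Delta, 37), (Helix, 40), (Omega, 3)}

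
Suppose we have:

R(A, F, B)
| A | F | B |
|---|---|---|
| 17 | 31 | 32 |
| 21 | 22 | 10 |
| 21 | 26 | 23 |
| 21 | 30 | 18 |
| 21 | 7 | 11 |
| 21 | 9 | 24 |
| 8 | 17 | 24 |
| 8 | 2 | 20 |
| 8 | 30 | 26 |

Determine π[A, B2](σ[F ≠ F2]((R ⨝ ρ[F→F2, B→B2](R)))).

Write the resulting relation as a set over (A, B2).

{(21, 10), (21, 11), (21, 18), (21, 23), (21, 24), (8, 20), (8, 24), (8, 26)}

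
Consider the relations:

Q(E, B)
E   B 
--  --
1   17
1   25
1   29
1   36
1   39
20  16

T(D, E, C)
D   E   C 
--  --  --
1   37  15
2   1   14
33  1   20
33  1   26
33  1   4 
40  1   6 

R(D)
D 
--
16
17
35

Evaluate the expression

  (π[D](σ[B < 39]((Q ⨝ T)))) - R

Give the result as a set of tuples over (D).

{2, 33, 40}

Joining Q and T on E yields {(1, 17, 2, 14), (1, 17, 33, 20), (1, 17, 33, 26), (1, 17, 33, 4), (1, 17, 40, 6), (1, 25, 2, 14), (1, 25, 33, 20), (1, 25, 33, 26), (1, 25, 33, 4), (1, 25, 40, 6), (1, 29, 2, 14), (1, 29, 33, 20), (1, 29, 33, 26), (1, 29, 33, 4), (1, 29, 40, 6), (1, 36, 2, 14), (1, 36, 33, 20), (1, 36, 33, 26), (1, 36, 33, 4), (1, 36, 40, 6), (1, 39, 2, 14), (1, 39, 33, 20), (1, 39, 33, 26), (1, 39, 33, 4), (1, 39, 40, 6)}.
Filtering on B < 39 leaves {(1, 17, 2, 14), (1, 17, 33, 20), (1, 17, 33, 26), (1, 17, 33, 4), (1, 17, 40, 6), (1, 25, 2, 14), (1, 25, 33, 20), (1, 25, 33, 26), (1, 25, 33, 4), (1, 25, 40, 6), (1, 29, 2, 14), (1, 29, 33, 20), (1, 29, 33, 26), (1, 29, 33, 4), (1, 29, 40, 6), (1, 36, 2, 14), (1, 36, 33, 20), (1, 36, 33, 26), (1, 36, 33, 4), (1, 36, 40, 6)}.
π[D]: project onto (D) (17 duplicate(s) eliminated) → {2, 33, 40}
Taking the difference: {2, 33, 40}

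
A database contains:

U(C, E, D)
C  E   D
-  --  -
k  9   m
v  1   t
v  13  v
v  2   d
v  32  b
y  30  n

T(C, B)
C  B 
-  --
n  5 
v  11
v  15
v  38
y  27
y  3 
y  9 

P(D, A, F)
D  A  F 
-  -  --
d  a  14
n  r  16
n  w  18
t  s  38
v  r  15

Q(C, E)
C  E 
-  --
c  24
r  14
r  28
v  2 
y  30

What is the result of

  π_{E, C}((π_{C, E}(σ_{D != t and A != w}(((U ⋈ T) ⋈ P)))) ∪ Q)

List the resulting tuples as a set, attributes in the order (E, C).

{(13, v), (14, r), (2, v), (24, c), (28, r), (30, y)}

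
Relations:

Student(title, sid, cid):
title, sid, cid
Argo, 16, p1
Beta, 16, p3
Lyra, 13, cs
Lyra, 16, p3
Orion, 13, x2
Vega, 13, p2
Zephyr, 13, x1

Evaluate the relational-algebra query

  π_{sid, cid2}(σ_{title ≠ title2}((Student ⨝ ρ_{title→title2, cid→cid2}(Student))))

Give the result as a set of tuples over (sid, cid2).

{(13, cs), (13, p2), (13, x1), (13, x2), (16, p1), (16, p3)}

ρ[title→title2, cid→cid2]: schema becomes (title2, sid, cid2); tuples unchanged.
Joining Student and ρ_{title→title2, cid→cid2}(Student) on sid yields {(Argo, 16, p1, Argo, p1), (Argo, 16, p1, Beta, p3), (Argo, 16, p1, Lyra, p3), (Beta, 16, p3, Argo, p1), (Beta, 16, p3, Beta, p3), (Beta, 16, p3, Lyra, p3), (Lyra, 13, cs, Lyra, cs), (Lyra, 13, cs, Orion, x2), (Lyra, 13, cs, Vega, p2), (Lyra, 13, cs, Zephyr, x1), (Lyra, 16, p3, Argo, p1), (Lyra, 16, p3, Beta, p3), (Lyra, 16, p3, Lyra, p3), (Orion, 13, x2, Lyra, cs), (Orion, 13, x2, Orion, x2), (Orion, 13, x2, Vega, p2), (Orion, 13, x2, Zephyr, x1), (Vega, 13, p2, Lyra, cs), (Vega, 13, p2, Orion, x2), (Vega, 13, p2, Vega, p2), (Vega, 13, p2, Zephyr, x1), (Zephyr, 13, x1, Lyra, cs), (Zephyr, 13, x1, Orion, x2), (Zephyr, 13, x1, Vega, p2), (Zephyr, 13, x1, Zephyr, x1)}.
Selection title ≠ title2: {(Argo, 16, p1, Beta, p3), (Argo, 16, p1, Lyra, p3), (Beta, 16, p3, Argo, p1), (Beta, 16, p3, Lyra, p3), (Lyra, 13, cs, Orion, x2), (Lyra, 13, cs, Vega, p2), (Lyra, 13, cs, Zephyr, x1), (Lyra, 16, p3, Argo, p1), (Lyra, 16, p3, Beta, p3), (Orion, 13, x2, Lyra, cs), (Orion, 13, x2, Vega, p2), (Orion, 13, x2, Zephyr, x1), (Vega, 13, p2, Lyra, cs), (Vega, 13, p2, Orion, x2), (Vega, 13, p2, Zephyr, x1), (Zephyr, 13, x1, Lyra, cs), (Zephyr, 13, x1, Orion, x2), (Zephyr, 13, x1, Vega, p2)}
π_{sid, cid2} gives {(13, cs), (13, p2), (13, x1), (13, x2), (16, p1), (16, p3)} (12 duplicate(s) eliminated).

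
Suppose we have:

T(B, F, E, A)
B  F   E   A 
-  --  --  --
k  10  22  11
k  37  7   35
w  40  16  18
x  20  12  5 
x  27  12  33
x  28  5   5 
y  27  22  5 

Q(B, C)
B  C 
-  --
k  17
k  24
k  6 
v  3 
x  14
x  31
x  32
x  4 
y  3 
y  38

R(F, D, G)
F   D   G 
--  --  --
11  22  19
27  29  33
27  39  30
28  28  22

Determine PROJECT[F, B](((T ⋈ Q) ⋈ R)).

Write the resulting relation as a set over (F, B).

{(27, x), (27, y), (28, x)}

T ⋈ Q (natural join on B): {(k, 10, 22, 11, 17), (k, 10, 22, 11, 24), (k, 10, 22, 11, 6), (k, 37, 7, 35, 17), (k, 37, 7, 35, 24), (k, 37, 7, 35, 6), (x, 20, 12, 5, 14), (x, 20, 12, 5, 31), (x, 20, 12, 5, 32), (x, 20, 12, 5, 4), (x, 27, 12, 33, 14), (x, 27, 12, 33, 31), (x, 27, 12, 33, 32), (x, 27, 12, 33, 4), (x, 28, 5, 5, 14), (x, 28, 5, 5, 31), (x, 28, 5, 5, 32), (x, 28, 5, 5, 4), (y, 27, 22, 5, 3), (y, 27, 22, 5, 38)}
(T ⋈ Q) ⋈ R (natural join on F): {(x, 27, 12, 33, 14, 29, 33), (x, 27, 12, 33, 14, 39, 30), (x, 27, 12, 33, 31, 29, 33), (x, 27, 12, 33, 31, 39, 30), (x, 27, 12, 33, 32, 29, 33), (x, 27, 12, 33, 32, 39, 30), (x, 27, 12, 33, 4, 29, 33), (x, 27, 12, 33, 4, 39, 30), (x, 28, 5, 5, 14, 28, 22), (x, 28, 5, 5, 31, 28, 22), (x, 28, 5, 5, 32, 28, 22), (x, 28, 5, 5, 4, 28, 22), (y, 27, 22, 5, 3, 29, 33), (y, 27, 22, 5, 3, 39, 30), (y, 27, 22, 5, 38, 29, 33), (y, 27, 22, 5, 38, 39, 30)}
Projecting to F, B (13 duplicate(s) eliminated): {(27, x), (27, y), (28, x)}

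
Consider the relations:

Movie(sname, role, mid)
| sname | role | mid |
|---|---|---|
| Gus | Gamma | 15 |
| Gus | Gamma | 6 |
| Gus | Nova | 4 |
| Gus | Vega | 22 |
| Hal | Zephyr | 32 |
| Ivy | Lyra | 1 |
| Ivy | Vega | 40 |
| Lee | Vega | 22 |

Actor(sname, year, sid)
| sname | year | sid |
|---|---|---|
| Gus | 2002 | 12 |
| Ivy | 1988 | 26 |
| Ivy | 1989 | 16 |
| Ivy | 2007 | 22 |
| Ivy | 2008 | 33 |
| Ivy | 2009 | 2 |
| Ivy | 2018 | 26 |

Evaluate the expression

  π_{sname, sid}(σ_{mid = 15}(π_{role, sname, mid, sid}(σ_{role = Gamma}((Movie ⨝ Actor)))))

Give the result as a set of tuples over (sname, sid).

{(Gus, 12)}

Natural join on sname: {(Gus, Gamma, 15, 2002, 12), (Gus, Gamma, 6, 2002, 12), (Gus, Nova, 4, 2002, 12), (Gus, Vega, 22, 2002, 12), (Ivy, Lyra, 1, 1988, 26), (Ivy, Lyra, 1, 1989, 16), (Ivy, Lyra, 1, 2007, 22), (Ivy, Lyra, 1, 2008, 33), (Ivy, Lyra, 1, 2009, 2), (Ivy, Lyra, 1, 2018, 26), (Ivy, Vega, 40, 1988, 26), (Ivy, Vega, 40, 1989, 16), (Ivy, Vega, 40, 2007, 22), (Ivy, Vega, 40, 2008, 33), (Ivy, Vega, 40, 2009, 2), (Ivy, Vega, 40, 2018, 26)}
Apply σ_{role = Gamma}; surviving tuples: {(Gus, Gamma, 15, 2002, 12), (Gus, Gamma, 6, 2002, 12)}
Projecting to role, sname, mid, sid: {(Gamma, Gus, 15, 12), (Gamma, Gus, 6, 12)}
Apply σ_{mid = 15}; surviving tuples: {(Gamma, Gus, 15, 12)}
Projecting to sname, sid: {(Gus, 12)}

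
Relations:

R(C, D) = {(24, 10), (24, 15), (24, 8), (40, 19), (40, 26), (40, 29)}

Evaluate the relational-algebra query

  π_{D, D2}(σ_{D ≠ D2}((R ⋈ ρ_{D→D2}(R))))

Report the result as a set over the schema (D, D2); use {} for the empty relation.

{(10, 15), (10, 8), (15, 10), (15, 8), (19, 26), (19, 29), (26, 19), (26, 29), (29, 19), (29, 26), (8, 10), (8, 15)}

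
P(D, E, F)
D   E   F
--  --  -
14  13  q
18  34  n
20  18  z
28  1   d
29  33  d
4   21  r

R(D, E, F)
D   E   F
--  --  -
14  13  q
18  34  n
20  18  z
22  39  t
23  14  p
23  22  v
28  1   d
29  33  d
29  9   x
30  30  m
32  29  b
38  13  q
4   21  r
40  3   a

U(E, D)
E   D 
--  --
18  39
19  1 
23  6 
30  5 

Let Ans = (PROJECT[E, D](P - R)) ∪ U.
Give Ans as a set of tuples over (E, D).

Set difference of the two operands is {}.
Keep only column(s) E, D: {}
Set union of the two operands is {(18, 39), (19, 1), (23, 6), (30, 5)}.

{(18, 39), (19, 1), (23, 6), (30, 5)}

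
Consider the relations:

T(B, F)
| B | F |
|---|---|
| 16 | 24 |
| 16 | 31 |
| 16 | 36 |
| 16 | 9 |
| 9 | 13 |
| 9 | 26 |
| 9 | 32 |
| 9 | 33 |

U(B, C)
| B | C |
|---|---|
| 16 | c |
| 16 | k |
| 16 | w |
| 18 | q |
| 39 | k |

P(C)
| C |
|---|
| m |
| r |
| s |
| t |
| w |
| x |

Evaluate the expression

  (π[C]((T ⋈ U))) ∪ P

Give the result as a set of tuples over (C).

{c, k, m, r, s, t, w, x}

T ⋈ U (natural join on B): {(16, 24, c), (16, 24, k), (16, 24, w), (16, 31, c), (16, 31, k), (16, 31, w), (16, 36, c), (16, 36, k), (16, 36, w), (16, 9, c), (16, 9, k), (16, 9, w)}
Keep only column(s) C (9 duplicate(s) eliminated): {c, k, w}
Set union of the two operands is {c, k, m, r, s, t, w, x}.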